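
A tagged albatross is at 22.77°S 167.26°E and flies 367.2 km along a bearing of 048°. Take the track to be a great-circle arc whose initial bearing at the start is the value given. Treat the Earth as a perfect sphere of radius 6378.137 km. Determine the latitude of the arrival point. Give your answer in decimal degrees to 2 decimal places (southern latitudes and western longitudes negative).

Central angle δ = d/R = 0.057572 rad.
Start latitude φ₁ = -0.397411 rad; initial bearing θ = 0.837758 rad.
Applying the spherical law of cosines for sides, sin φ₂ = sin φ₁ cos δ + cos φ₁ sin δ cos θ = -0.350891, so φ₂ = -20.54°.
Then Δλ = atan2(0.039428, 0.862537) = 0.045680 rad, from sin θ sin δ cos φ₁ over cos δ − sin φ₁ sin φ₂.
λ₂ = λ₁ + Δλ = 169.88°.

latitude -20.54°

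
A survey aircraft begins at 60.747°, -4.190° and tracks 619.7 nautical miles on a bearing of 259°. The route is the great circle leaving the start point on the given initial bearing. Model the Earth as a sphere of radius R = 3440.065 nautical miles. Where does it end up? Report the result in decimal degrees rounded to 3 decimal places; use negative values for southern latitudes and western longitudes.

latitude 57.314°, longitude -23.197°

The arc subtends δ = 619.7/3440.065 = 0.180142 rad at the centre.
Start latitude φ₁ = 1.060235 rad; initial bearing θ = 4.520403 rad.
sin φ₂ = sin φ₁ cos δ + cos φ₁ sin δ cos θ = (0.872470)(0.983818) + (0.488667)(0.179169)(-0.190809) = 0.841646
φ₂ = asin(0.841646) = 1.000324 rad = 57.314°.
For the longitude increment, Δλ = atan2( sin θ sin δ cos φ₁, cos δ − sin φ₁ sin φ₂ ) = atan2(-0.085945, 0.249507) = -19.007°.
λ₂ = λ₁ + Δλ = -23.197°.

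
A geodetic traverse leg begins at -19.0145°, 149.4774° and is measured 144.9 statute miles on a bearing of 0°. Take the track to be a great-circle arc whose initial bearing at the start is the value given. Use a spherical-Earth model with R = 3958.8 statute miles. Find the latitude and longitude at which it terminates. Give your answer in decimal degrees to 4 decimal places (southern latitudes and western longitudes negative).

Central angle δ = d/R = 0.036602 rad.
With φ₁ = -19.0145° = -0.331866 rad and θ = 0° = 0.000000 rad:
Destination latitude: φ₂ = arcsin( sin φ₁ cos δ + cos φ₁ sin δ cos θ ) = arcsin(-0.290992) = -16.9174°.
Δλ = atan2( sin θ sin δ cos φ₁ , cos δ − sin φ₁ sin φ₂ ) = atan2(0.000000, 0.904523) = 0.000000 rad = 0.0000°.
λ₂ = λ₁ + Δλ = 149.4774°.

latitude -16.9174°, longitude 149.4774°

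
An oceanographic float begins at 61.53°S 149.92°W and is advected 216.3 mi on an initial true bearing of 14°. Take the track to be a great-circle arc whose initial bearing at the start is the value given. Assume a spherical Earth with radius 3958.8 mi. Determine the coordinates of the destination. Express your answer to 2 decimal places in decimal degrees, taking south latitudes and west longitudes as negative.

latitude -58.48°, longitude -148.47°

The arc subtends δ = 216.3/3958.8 = 0.054638 rad at the centre.
Start latitude φ₁ = -1.073901 rad; initial bearing θ = 0.244346 rad.
Applying the spherical law of cosines for sides, sin φ₂ = sin φ₁ cos δ + cos φ₁ sin δ cos θ = -0.852496, so φ₂ = -58.48°.
Δλ = atan2( sin θ sin δ cos φ₁ , cos δ − sin φ₁ sin φ₂ ) = atan2(0.006298, 0.249107) = 0.025277 rad = 1.45°.
λ₂ = -149.92° + 1.45° = -148.47°.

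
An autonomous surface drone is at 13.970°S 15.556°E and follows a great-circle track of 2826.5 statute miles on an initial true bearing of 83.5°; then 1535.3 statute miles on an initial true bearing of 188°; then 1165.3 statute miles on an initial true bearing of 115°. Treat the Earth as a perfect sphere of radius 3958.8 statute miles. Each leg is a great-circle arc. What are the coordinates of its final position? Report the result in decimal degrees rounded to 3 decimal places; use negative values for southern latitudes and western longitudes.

latitude -34.196°, longitude 71.557°

Apply the spherical direct solution leg by leg, carrying full precision between legs.
Leg 1: from (-13.970°, 15.556°), δ = 2826.5/3958.8 = 0.713979 rad, θ = 83.5° → φ = -6.345°, λ = 56.449°.
Leg 2: from (-6.345°, 56.449°), δ = 1535.3/3958.8 = 0.387820 rad, θ = 188° → φ = -28.327°, λ = 53.021°.
Leg 3: from (-28.327°, 53.021°), δ = 1165.3/3958.8 = 0.294357 rad, θ = 115° → φ = -34.196°, λ = 71.557°.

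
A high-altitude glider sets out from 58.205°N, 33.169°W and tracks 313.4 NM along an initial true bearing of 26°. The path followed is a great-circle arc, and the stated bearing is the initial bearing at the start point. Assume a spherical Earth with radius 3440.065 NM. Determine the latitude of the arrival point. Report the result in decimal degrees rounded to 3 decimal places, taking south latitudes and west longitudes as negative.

The arc subtends δ = 313.4/3440.065 = 0.091103 rad at the centre.
Start latitude φ₁ = 1.015869 rad; initial bearing θ = 0.453786 rad.
Destination latitude: φ₂ = arcsin( sin φ₁ cos δ + cos φ₁ sin δ cos θ ) = arcsin(0.889497) = 62.810°.
Δλ = atan2( sin θ sin δ cos φ₁ , cos δ − sin φ₁ sin φ₂ ) = atan2(0.021013, 0.239835) = 0.087391 rad = 5.007°.
Hence λ₂ = -33.169° + 5.007° = -28.162°.

latitude 62.810°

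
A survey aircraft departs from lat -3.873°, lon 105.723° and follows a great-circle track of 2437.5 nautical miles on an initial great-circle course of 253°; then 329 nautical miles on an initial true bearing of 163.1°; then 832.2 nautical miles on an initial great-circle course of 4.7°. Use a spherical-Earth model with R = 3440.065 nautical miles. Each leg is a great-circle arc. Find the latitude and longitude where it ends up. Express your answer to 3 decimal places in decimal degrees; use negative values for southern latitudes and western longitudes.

latitude -5.372°, longitude 68.654°

Apply the spherical direct solution leg by leg, carrying full precision between legs.
Leg 1: from (-3.873°, 105.723°), δ = 2437.5/3440.065 = 0.708562 rad, θ = 253° → φ = -13.952°, λ = 65.840°.
Leg 2: from (-13.952°, 65.840°), δ = 329/3440.065 = 0.095638 rad, θ = 163.1° → φ = -19.189°, λ = 67.524°.
Leg 3: from (-19.189°, 67.524°), δ = 832.2/3440.065 = 0.241914 rad, θ = 4.7° → φ = -5.372°, λ = 68.654°.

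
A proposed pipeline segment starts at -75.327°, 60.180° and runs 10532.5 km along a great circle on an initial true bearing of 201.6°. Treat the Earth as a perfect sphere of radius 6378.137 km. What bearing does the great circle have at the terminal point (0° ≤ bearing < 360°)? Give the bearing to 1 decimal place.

The arc subtends δ = 10532.5/6378.137 = 1.651344 rad at the centre.
Converting: φ₁ = -1.314704 rad, θ = 3.518584 rad.
Applying the spherical law of cosines for sides, sin φ₂ = sin φ₁ cos δ + cos φ₁ sin δ cos θ = -0.156914, so φ₂ = -9.028°.
For the longitude increment, Δλ = atan2( sin θ sin δ cos φ₁, cos δ − sin φ₁ sin φ₂ ) = atan2(-0.092944, -0.232257) = -158.190°.
Hence λ₂ = 60.180° + -158.190° = -98.010°.
The forward bearing on arrival equals the back-azimuth from the destination plus 180°.
Back-azimuth from P₂ (-9.0°, -98.0°) to P₁ (-75.3°, 60.2°), with Δλ' = λ₁ − λ₂ = 158.2°: atan2( sin Δλ' cos φ₁ , cos φ₂ sin φ₁ − sin φ₂ cos φ₁ cos Δλ' ) = 174.6°.
Final bearing = (174.6° + 180°) mod 360° = 354.6°.

final bearing 354.6°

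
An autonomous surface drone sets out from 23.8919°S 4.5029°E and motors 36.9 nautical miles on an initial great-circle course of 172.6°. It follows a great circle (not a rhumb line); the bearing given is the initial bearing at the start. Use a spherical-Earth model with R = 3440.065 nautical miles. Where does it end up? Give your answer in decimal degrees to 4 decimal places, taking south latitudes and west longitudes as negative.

latitude -24.5013°, longitude 4.5899°

Angular distance δ = d/R = 36.9 / 3440.065 = 0.010727 rad.
With φ₁ = -23.8919° = -0.416992 rad and θ = 172.6° = 3.012438 rad:
Applying the spherical law of cosines for sides, sin φ₂ = sin φ₁ cos δ + cos φ₁ sin δ cos θ = -0.414715, so φ₂ = -24.5013°.
Then Δλ = atan2(0.001263, 0.831978) = 0.001518 rad, from sin θ sin δ cos φ₁ over cos δ − sin φ₁ sin φ₂.
Hence λ₂ = 4.5029° + 0.0870° = 4.5899°.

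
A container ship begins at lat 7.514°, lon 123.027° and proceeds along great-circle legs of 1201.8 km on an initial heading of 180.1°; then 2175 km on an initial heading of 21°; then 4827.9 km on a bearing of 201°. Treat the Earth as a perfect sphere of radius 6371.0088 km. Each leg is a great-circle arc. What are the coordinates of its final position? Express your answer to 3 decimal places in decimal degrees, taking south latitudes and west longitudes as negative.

latitude -25.635°, longitude 114.287°

Apply the spherical direct solution leg by leg, carrying full precision between legs.
Leg 1: from (7.514°, 123.027°), δ = 1201.8/6371.0088 = 0.188636 rad, θ = 180.1° → φ = -3.294°, λ = 123.008°.
Leg 2: from (-3.294°, 123.008°), δ = 2175/6371.0088 = 0.341390 rad, θ = 21° → φ = 14.945°, λ = 130.142°.
Leg 3: from (14.945°, 130.142°), δ = 4827.9/6371.0088 = 0.757792 rad, θ = 201° → φ = -25.635°, λ = 114.287°.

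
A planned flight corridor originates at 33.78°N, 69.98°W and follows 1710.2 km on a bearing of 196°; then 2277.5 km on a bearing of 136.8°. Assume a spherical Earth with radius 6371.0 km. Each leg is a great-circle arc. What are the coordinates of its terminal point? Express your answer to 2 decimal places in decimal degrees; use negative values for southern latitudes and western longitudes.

latitude 3.58°, longitude -60.53°

Apply the spherical direct solution leg by leg, carrying full precision between legs.
Leg 1: from (33.78°, -69.98°), δ = 1710.2/6371 = 0.268435 rad, θ = 196° → φ = 18.92°, λ = -74.41°.
Leg 2: from (18.92°, -74.41°), δ = 2277.5/6371 = 0.357479 rad, θ = 136.8° → φ = 3.58°, λ = -60.53°.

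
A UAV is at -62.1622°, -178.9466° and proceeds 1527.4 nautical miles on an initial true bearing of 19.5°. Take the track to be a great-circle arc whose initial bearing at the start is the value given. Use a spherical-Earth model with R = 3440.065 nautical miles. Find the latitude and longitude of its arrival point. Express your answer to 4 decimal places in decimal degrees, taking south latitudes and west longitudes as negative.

latitude -37.5496°, longitude -168.5268°

Angular distance δ = d/R = 1527.4 / 3440.065 = 0.444003 rad.
With φ₁ = -62.1622° = -1.084935 rad and θ = 19.5° = 0.340339 rad:
Destination latitude: φ₂ = arcsin( sin φ₁ cos δ + cos φ₁ sin δ cos θ ) = arcsin(-0.609448) = -37.5496°.
Then Δλ = atan2(0.066959, 0.364121) = 0.181859 rad, from sin θ sin δ cos φ₁ over cos δ − sin φ₁ sin φ₂.
Hence λ₂ = -178.9466° + 10.4198° = -168.5268°.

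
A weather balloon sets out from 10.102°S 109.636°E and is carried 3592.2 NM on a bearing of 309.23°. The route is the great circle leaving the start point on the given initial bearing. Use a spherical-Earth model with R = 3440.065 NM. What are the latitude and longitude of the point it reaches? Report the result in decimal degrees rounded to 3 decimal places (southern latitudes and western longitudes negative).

latitude 26.752°, longitude 61.050°

δ = 3592.2/3440.065 = 1.044224 rad (59.8297°).
With φ₁ = -10.102° = -0.176313 rad and θ = 309.23° = 5.397082 rad:
sin φ₂ = sin φ₁ cos δ + cos φ₁ sin δ cos θ = (-0.175401)(0.502573) + (0.984497)(0.864535)(0.632435) = 0.450134
φ₂ = asin(0.450134) = 0.466915 rad = 26.752°.
Then Δλ = atan2(-0.659298, 0.581527) = -0.847994 rad, from sin θ sin δ cos φ₁ over cos δ − sin φ₁ sin φ₂.
Hence λ₂ = 109.636° + -48.586° = 61.050°.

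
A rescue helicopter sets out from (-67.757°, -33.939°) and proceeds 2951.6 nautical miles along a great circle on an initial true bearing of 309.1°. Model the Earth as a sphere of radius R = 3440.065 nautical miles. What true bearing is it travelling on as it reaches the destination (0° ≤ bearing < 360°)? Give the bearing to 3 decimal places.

final bearing 341.066°

Angular distance δ = d/R = 2951.6 / 3440.065 = 0.858007 rad.
With φ₁ = -67.757° = -1.182583 rad and θ = 309.1° = 5.394813 rad:
Applying the spherical law of cosines for sides, sin φ₂ = sin φ₁ cos δ + cos φ₁ sin δ cos θ = -0.424673, so φ₂ = -25.130°.
For the longitude increment, Δλ = atan2( sin θ sin δ cos φ₁, cos δ − sin φ₁ sin φ₂ ) = atan2(-0.222242, 0.260875) = -40.428°.
Hence λ₂ = -33.939° + -40.428° = -74.367°.
The forward bearing on arrival equals the back-azimuth from the destination plus 180°.
Back-azimuth from P₂ (-25.130°, -74.367°) to P₁ (-67.757°, -33.939°), with Δλ' = λ₁ − λ₂ = 40.428°: atan2( sin Δλ' cos φ₁ , cos φ₂ sin φ₁ − sin φ₂ cos φ₁ cos Δλ' ) = 161.066°.
Final bearing = (161.066° + 180°) mod 360° = 341.066°.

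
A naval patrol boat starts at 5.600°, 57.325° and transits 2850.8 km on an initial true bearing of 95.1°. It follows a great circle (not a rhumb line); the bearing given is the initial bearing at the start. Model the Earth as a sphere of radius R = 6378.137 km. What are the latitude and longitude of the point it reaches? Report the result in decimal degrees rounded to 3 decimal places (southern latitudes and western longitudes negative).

latitude 2.852°, longitude 82.859°

δ = 2850.8/6378.137 = 0.446964 rad (25.6092°).
With φ₁ = 5.600° = 0.097738 rad and θ = 95.1° = 1.659808 rad:
Destination latitude: φ₂ = arcsin( sin φ₁ cos δ + cos φ₁ sin δ cos θ ) = arcsin(0.049757) = 2.852°.
Δλ = atan2( sin θ sin δ cos φ₁ , cos δ − sin φ₁ sin φ₂ ) = atan2(0.428464, 0.896908) = 0.445659 rad = 25.534°.
λ₂ = λ₁ + Δλ = 82.859°.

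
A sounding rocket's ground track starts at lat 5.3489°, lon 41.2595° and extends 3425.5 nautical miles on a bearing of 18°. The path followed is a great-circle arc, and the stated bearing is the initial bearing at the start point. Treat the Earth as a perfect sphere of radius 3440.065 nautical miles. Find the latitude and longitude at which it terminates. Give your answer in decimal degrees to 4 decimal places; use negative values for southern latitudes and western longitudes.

The arc subtends δ = 3425.5/3440.065 = 0.995766 rad at the centre.
Converting: φ₁ = 0.093356 rad, θ = 0.314159 rad.
Applying the spherical law of cosines for sides, sin φ₂ = sin φ₁ cos δ + cos φ₁ sin δ cos θ = 0.845327, so φ₂ = 57.7070°.
Δλ = atan2( sin θ sin δ cos φ₁ , cos δ − sin φ₁ sin φ₂ ) = atan2(0.258190, 0.465058) = 0.506810 rad = 29.0381°.
λ₂ = λ₁ + Δλ = 70.2976°.

latitude 57.7070°, longitude 70.2976°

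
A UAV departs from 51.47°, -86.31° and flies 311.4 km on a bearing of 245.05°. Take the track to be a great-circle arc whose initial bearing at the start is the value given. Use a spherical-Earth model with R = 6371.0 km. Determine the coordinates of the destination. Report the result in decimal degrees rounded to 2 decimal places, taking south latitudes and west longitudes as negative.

latitude 50.22°, longitude -90.28°

δ = 311.4/6371 = 0.048878 rad (2.8005°).
Converting: φ₁ = 0.898321 rad, θ = 4.276929 rad.
sin φ₂ = sin φ₁ cos δ + cos φ₁ sin δ cos θ = (0.782282)(0.998806) + (0.622924)(0.048858)(-0.421827) = 0.768510
φ₂ = asin(0.768510) = 0.876508 rad = 50.22°.
Δλ = atan2( sin θ sin δ cos φ₁ , cos δ − sin φ₁ sin φ₂ ) = atan2(-0.027595, 0.397614) = -0.069290 rad = -3.97°.
λ₂ = -86.31° + -3.97° = -90.28°.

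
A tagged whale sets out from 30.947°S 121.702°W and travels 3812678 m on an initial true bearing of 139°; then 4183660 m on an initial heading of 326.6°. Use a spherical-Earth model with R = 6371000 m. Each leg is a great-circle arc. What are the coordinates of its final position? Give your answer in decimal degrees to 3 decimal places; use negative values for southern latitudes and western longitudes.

Apply the spherical direct solution leg by leg, carrying full precision between legs.
Leg 1: from (-30.947°, -121.702°), δ = 3812678/6371000 = 0.598443 rad, θ = 139° → φ = -52.141°, λ = -84.673°.
Leg 2: from (-52.141°, -84.673°), δ = 4183660/6371000 = 0.656672 rad, θ = 326.6° → φ = -18.212°, λ = -105.392°.

latitude -18.212°, longitude -105.392°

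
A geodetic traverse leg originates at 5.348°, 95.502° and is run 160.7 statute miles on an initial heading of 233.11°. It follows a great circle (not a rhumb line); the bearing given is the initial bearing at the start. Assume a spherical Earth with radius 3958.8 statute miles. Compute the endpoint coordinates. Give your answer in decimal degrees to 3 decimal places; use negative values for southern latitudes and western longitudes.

latitude 3.949°, longitude 93.638°

The arc subtends δ = 160.7/3958.8 = 0.040593 rad at the centre.
Start latitude φ₁ = 0.093340 rad; initial bearing θ = 4.068537 rad.
Destination latitude: φ₂ = arcsin( sin φ₁ cos δ + cos φ₁ sin δ cos θ ) = arcsin(0.068873) = 3.949°.
Δλ = atan2( sin θ sin δ cos φ₁ , cos δ − sin φ₁ sin φ₂ ) = atan2(-0.032316, 0.992757) = -0.032540 rad = -1.864°.
λ₂ = 95.502° + -1.864° = 93.638°.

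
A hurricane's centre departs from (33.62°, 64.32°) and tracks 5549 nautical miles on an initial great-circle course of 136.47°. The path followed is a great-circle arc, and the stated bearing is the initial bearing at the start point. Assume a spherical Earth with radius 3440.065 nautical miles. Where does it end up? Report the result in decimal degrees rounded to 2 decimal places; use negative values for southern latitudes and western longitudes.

The arc subtends δ = 5549/3440.065 = 1.613051 rad at the centre.
With φ₁ = 33.62° = 0.586780 rad and θ = 136.47° = 2.381851 rad:
sin φ₂ = sin φ₁ cos δ + cos φ₁ sin δ cos θ = (0.553682)(-0.042242) + (0.832728)(0.999107)(-0.725014) = -0.626589
φ₂ = asin(-0.626589) = -0.677169 rad = -38.80°.
Δλ = atan2( sin θ sin δ cos φ₁ , cos δ − sin φ₁ sin φ₂ ) = atan2(0.573016, 0.304689) = 1.082089 rad = 62.00°.
λ₂ = λ₁ + Δλ = 126.32°.

latitude -38.80°, longitude 126.32°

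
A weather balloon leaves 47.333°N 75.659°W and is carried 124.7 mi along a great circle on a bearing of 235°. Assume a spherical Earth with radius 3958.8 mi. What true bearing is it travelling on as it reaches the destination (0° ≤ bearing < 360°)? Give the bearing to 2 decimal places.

final bearing 233.44°

δ = 124.7/3958.8 = 0.031499 rad (1.8048°).
Start latitude φ₁ = 0.826117 rad; initial bearing θ = 4.101524 rad.
Destination latitude: φ₂ = arcsin( sin φ₁ cos δ + cos φ₁ sin δ cos θ ) = arcsin(0.722697) = 46.278°.
For the longitude increment, Δλ = atan2( sin θ sin δ cos φ₁, cos δ − sin φ₁ sin φ₂ ) = atan2(-0.017485, 0.468101) = -2.139°.
λ₂ = -75.659° + -2.139° = -77.798°.
The forward bearing on arrival equals the back-azimuth from the destination plus 180°.
Back-azimuth from P₂ (46.28°, -77.80°) to P₁ (47.33°, -75.66°), with Δλ' = λ₁ − λ₂ = 2.14°: atan2( sin Δλ' cos φ₁ , cos φ₂ sin φ₁ − sin φ₂ cos φ₁ cos Δλ' ) = 53.44°.
Final bearing = (53.44° + 180°) mod 360° = 233.44°.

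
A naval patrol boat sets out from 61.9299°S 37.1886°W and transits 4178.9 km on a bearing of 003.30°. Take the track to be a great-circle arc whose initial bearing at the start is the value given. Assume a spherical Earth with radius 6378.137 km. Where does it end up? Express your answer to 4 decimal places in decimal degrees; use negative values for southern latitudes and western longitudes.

latitude -24.4201°, longitude -34.9810°

Angular distance δ = d/R = 4178.9 / 6378.137 = 0.655191 rad.
With φ₁ = -61.9299° = -1.080881 rad and θ = 3.3° = 0.057596 rad:
Applying the spherical law of cosines for sides, sin φ₂ = sin φ₁ cos δ + cos φ₁ sin δ cos θ = -0.413424, so φ₂ = -24.4201°.
Δλ = atan2( sin θ sin δ cos φ₁ , cos δ − sin φ₁ sin φ₂ ) = atan2(0.016504, 0.428137) = 0.038530 rad = 2.2076°.
λ₂ = λ₁ + Δλ = -34.9810°.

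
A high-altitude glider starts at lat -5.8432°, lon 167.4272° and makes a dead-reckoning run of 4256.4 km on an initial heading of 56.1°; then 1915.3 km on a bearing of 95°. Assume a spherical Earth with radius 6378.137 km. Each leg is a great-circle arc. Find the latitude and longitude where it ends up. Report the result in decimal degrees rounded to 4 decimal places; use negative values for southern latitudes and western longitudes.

latitude 13.1070°, longitude -142.7869°

Apply the spherical direct solution leg by leg, carrying full precision between legs.
Leg 1: from (-5.8432°, 167.4272°), δ = 4256.4/6378.137 = 0.667342 rad, θ = 56.1° → φ = 15.2737°, λ = -160.3980°.
Leg 2: from (15.2737°, -160.3980°), δ = 1915.3/6378.137 = 0.300291 rad, θ = 95° → φ = 13.1070°, λ = -142.7869°.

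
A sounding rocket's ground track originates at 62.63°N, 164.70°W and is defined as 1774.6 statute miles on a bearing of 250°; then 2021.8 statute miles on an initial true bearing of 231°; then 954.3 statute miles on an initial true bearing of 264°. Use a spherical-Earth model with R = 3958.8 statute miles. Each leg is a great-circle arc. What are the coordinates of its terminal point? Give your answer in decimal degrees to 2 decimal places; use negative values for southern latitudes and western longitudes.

Apply the spherical direct solution leg by leg, carrying full precision between legs.
Leg 1: from (62.63°, -164.70°), δ = 1774.6/3958.8 = 0.448267 rad, θ = 250° → φ = 47.07°, λ = 158.58°.
Leg 2: from (47.07°, 158.58°), δ = 2021.8/3958.8 = 0.510710 rad, θ = 231° → φ = 25.42°, λ = 133.71°.
Leg 3: from (25.42°, 133.71°), δ = 954.3/3958.8 = 0.241058 rad, θ = 264° → φ = 23.22°, λ = 118.73°.

latitude 23.22°, longitude 118.73°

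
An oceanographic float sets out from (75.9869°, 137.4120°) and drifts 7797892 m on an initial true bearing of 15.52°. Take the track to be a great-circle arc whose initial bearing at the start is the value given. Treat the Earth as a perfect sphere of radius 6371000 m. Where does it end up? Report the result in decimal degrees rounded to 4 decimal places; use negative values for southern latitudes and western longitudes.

Central angle δ = d/R = 1.223967 rad.
With φ₁ = 75.9869° = 1.326222 rad and θ = 15.52° = 0.270875 rad:
sin φ₂ = sin φ₁ cos δ + cos φ₁ sin δ cos θ = (0.970240)(0.339918) + (0.242144)(0.940455)(0.963537) = 0.549224
φ₂ = asin(0.549224) = 0.581435 rad = 33.3138°.
For the longitude increment, Δλ = atan2( sin θ sin δ cos φ₁, cos δ − sin φ₁ sin φ₂ ) = atan2(0.060934, -0.192961) = 162.4749°.
λ₂ = 137.4120° + 162.4749° = 299.8869°, normalized to (−180°, 180°] → -60.1131°.

latitude 33.3138°, longitude -60.1131°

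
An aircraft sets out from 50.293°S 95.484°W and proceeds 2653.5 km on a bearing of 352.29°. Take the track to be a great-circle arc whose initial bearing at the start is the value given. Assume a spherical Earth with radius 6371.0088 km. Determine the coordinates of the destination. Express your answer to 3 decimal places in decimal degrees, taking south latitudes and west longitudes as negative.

latitude -26.579°, longitude -98.963°

The arc subtends δ = 2653.5/6371.0088 = 0.416496 rad at the centre.
Converting: φ₁ = -0.877778 rad, θ = 6.148620 rad.
Applying the spherical law of cosines for sides, sin φ₂ = sin φ₁ cos δ + cos φ₁ sin δ cos θ = -0.447433, so φ₂ = -26.579°.
Then Δλ = atan2(-0.034674, 0.570292) = -0.060726 rad, from sin θ sin δ cos φ₁ over cos δ − sin φ₁ sin φ₂.
λ₂ = λ₁ + Δλ = -98.963°.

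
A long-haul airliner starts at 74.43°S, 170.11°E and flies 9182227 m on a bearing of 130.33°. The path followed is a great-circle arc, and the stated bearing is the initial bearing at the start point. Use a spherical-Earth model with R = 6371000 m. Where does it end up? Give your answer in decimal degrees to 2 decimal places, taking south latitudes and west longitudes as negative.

latitude -17.26°, longitude -62.22°

Central angle δ = d/R = 1.441254 rad.
Converting: φ₁ = -1.299049 rad, θ = 2.274688 rad.
sin φ₂ = sin φ₁ cos δ + cos φ₁ sin δ cos θ = (-0.963303)(0.129181) + (0.268415)(0.991621)(-0.647189) = -0.296700
φ₂ = asin(-0.296700) = -0.301235 rad = -17.26°.
For the longitude increment, Δλ = atan2( sin θ sin δ cos φ₁, cos δ − sin φ₁ sin φ₂ ) = atan2(0.202907, -0.156632) = 127.67°.
λ₂ = 170.11° + 127.67° = 297.78°, normalized to (−180°, 180°] → -62.22°.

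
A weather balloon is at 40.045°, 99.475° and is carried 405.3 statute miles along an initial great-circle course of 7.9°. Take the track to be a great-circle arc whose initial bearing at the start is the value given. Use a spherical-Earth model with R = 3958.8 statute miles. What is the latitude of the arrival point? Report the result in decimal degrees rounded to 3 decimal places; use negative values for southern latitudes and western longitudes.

δ = 405.3/3958.8 = 0.102380 rad (5.8659°).
Converting: φ₁ = 0.698917 rad, θ = 0.137881 rad.
sin φ₂ = sin φ₁ cos δ + cos φ₁ sin δ cos θ = (0.643389)(0.994764) + (0.765539)(0.102201)(0.990509) = 0.717516
φ₂ = asin(0.717516) = 0.800230 rad = 45.850°.
Δλ = atan2( sin θ sin δ cos φ₁ , cos δ − sin φ₁ sin φ₂ ) = atan2(0.010753, 0.533122) = 0.020168 rad = 1.156°.
λ₂ = λ₁ + Δλ = 100.631°.

latitude 45.850°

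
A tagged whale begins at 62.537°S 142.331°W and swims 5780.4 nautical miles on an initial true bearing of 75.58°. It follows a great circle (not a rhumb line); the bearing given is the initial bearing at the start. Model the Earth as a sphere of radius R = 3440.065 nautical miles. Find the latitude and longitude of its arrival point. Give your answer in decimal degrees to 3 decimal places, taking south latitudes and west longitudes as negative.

Central angle δ = d/R = 1.680317 rad.
With φ₁ = -62.537° = -1.091477 rad and θ = 75.58° = 1.319120 rad:
sin φ₂ = sin φ₁ cos δ + cos φ₁ sin δ cos θ = (-0.887309)(-0.109302) + (0.461176)(0.994009)(0.249028) = 0.211142
φ₂ = asin(0.211142) = 0.212743 rad = 12.189°.
For the longitude increment, Δλ = atan2( sin θ sin δ cos φ₁, cos δ − sin φ₁ sin φ₂ ) = atan2(0.443971, 0.078046) = 80.030°.
Hence λ₂ = -142.331° + 80.030° = -62.301°.

latitude 12.189°, longitude -62.301°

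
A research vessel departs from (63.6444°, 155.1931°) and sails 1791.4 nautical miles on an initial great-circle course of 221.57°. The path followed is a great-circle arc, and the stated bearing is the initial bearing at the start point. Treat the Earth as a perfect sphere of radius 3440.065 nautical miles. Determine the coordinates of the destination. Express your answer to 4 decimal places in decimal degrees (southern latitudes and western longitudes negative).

latitude 37.7370°, longitude 130.5198°

Central angle δ = d/R = 0.520746 rad.
Converting: φ₁ = 1.110804 rad, θ = 3.867126 rad.
Destination latitude: φ₂ = arcsin( sin φ₁ cos δ + cos φ₁ sin δ cos θ ) = arcsin(0.612037) = 37.7370°.
For the longitude increment, Δλ = atan2( sin θ sin δ cos φ₁, cos δ − sin φ₁ sin φ₂ ) = atan2(-0.146557, 0.319029) = -24.6733°.
Hence λ₂ = 155.1931° + -24.6733° = 130.5198°.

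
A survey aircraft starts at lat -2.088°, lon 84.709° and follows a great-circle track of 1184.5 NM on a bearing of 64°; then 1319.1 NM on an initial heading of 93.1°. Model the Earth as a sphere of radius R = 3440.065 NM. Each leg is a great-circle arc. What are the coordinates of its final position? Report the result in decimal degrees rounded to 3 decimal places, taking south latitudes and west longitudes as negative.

latitude 4.889°, longitude 124.510°

Apply the spherical direct solution leg by leg, carrying full precision between legs.
Leg 1: from (-2.088°, 84.709°), δ = 1184.5/3440.065 = 0.344325 rad, θ = 64° → φ = 6.522°, λ = 102.490°.
Leg 2: from (6.522°, 102.490°), δ = 1319.1/3440.065 = 0.383452 rad, θ = 93.1° → φ = 4.889°, λ = 124.510°.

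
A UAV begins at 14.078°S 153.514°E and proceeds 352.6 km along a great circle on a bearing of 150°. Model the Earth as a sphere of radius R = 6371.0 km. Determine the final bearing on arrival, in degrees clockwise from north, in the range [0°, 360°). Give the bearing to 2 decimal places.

Central angle δ = d/R = 0.055345 rad.
Start latitude φ₁ = -0.245707 rad; initial bearing θ = 2.617994 rad.
sin φ₂ = sin φ₁ cos δ + cos φ₁ sin δ cos θ = (-0.243243)(0.998469) + (0.969965)(0.055316)(-0.866025) = -0.289337
φ₂ = asin(-0.289337) = -0.293534 rad = -16.818°.
For the longitude increment, Δλ = atan2( sin θ sin δ cos φ₁, cos δ − sin φ₁ sin φ₂ ) = atan2(0.026827, 0.928090) = 1.656°.
Hence λ₂ = 153.514° + 1.656° = 155.170°.
The forward bearing on arrival equals the back-azimuth from the destination plus 180°.
Back-azimuth from P₂ (-16.82°, 155.17°) to P₁ (-14.08°, 153.51°), with Δλ' = λ₁ − λ₂ = -1.66°: atan2( sin Δλ' cos φ₁ , cos φ₂ sin φ₁ − sin φ₂ cos φ₁ cos Δλ' ) = 329.56°.
Final bearing = (329.56° + 180°) mod 360° = 149.56°.

final bearing 149.56°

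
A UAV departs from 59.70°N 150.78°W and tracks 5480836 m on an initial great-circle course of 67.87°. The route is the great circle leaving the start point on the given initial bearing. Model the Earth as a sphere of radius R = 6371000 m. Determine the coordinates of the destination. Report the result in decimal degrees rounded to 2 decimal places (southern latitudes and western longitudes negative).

Central angle δ = d/R = 0.860279 rad.
Start latitude φ₁ = 1.041962 rad; initial bearing θ = 1.184555 rad.
Applying the spherical law of cosines for sides, sin φ₂ = sin φ₁ cos δ + cos φ₁ sin δ cos θ = 0.707200, so φ₂ = 45.01°.
Δλ = atan2( sin θ sin δ cos φ₁ , cos δ − sin φ₁ sin φ₂ ) = atan2(0.354270, 0.041633) = 1.453814 rad = 83.30°.
λ₂ = -150.78° + 83.30° = -67.48°.

latitude 45.01°, longitude -67.48°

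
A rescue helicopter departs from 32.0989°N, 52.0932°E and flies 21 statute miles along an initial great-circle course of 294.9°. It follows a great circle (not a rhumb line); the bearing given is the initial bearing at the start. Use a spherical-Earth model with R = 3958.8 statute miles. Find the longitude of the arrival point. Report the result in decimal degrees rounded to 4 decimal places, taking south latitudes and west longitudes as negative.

longitude 51.7673°

The arc subtends δ = 21/3958.8 = 0.005305 rad at the centre.
Converting: φ₁ = 0.560231 rad, θ = 5.146976 rad.
Destination latitude: φ₂ = arcsin( sin φ₁ cos δ + cos φ₁ sin δ cos θ ) = arcsin(0.533267) = 32.2264°.
For the longitude increment, Δλ = atan2( sin θ sin δ cos φ₁, cos δ − sin φ₁ sin φ₂ ) = atan2(-0.004076, 0.716617) = -0.3259°.
Hence λ₂ = 52.0932° + -0.3259° = 51.7673°.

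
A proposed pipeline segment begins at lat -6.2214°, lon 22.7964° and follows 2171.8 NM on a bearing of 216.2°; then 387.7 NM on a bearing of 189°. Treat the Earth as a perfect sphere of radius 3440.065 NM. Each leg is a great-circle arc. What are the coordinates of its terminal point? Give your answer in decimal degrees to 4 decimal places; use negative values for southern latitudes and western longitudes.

latitude -40.4929°, longitude -3.4316°

Apply the spherical direct solution leg by leg, carrying full precision between legs.
Leg 1: from (-6.2214°, 22.7964°), δ = 2171.8/3440.065 = 0.631325 rad, θ = 216.2° → φ = -34.1220°, λ = -2.1060°.
Leg 2: from (-34.1220°, -2.1060°), δ = 387.7/3440.065 = 0.112701 rad, θ = 189° → φ = -40.4929°, λ = -3.4316°.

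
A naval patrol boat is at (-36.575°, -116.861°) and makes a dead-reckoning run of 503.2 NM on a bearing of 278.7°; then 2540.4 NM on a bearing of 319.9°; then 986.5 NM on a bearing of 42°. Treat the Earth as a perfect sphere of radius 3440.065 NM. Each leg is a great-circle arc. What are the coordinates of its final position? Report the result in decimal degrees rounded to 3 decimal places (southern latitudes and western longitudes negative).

Apply the spherical direct solution leg by leg, carrying full precision between legs.
Leg 1: from (-36.575°, -116.861°), δ = 503.2/3440.065 = 0.146276 rad, θ = 278.7° → φ = -34.876°, λ = -126.976°.
Leg 2: from (-34.876°, -126.976°), δ = 2540.4/3440.065 = 0.738474 rad, θ = 319.9° → φ = -0.024°, λ = -152.672°.
Leg 3: from (-0.024°, -152.672°), δ = 986.5/3440.065 = 0.286768 rad, θ = 42° → φ = 12.111°, λ = -141.511°.

latitude 12.111°, longitude -141.511°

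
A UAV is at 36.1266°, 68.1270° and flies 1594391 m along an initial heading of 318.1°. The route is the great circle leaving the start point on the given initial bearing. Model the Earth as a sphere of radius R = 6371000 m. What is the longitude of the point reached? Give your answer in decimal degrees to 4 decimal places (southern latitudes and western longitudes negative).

longitude 54.3374°

The arc subtends δ = 1594391/6371000 = 0.250258 rad at the centre.
Converting: φ₁ = 0.630528 rad, θ = 5.551892 rad.
Destination latitude: φ₂ = arcsin( sin φ₁ cos δ + cos φ₁ sin δ cos θ ) = arcsin(0.720093) = 46.0622°.
Then Δλ = atan2(-0.133589, 0.544302) = -0.240674 rad, from sin θ sin δ cos φ₁ over cos δ − sin φ₁ sin φ₂.
Hence λ₂ = 68.1270° + -13.7896° = 54.3374°.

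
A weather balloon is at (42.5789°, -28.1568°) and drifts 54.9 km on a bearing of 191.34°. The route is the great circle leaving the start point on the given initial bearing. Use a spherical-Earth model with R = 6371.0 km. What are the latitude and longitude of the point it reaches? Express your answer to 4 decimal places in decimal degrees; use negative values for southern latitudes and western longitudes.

latitude 42.0947°, longitude -28.2876°

δ = 54.9/6371 = 0.008617 rad (0.4937°).
Converting: φ₁ = 0.743142 rad, θ = 3.339513 rad.
sin φ₂ = sin φ₁ cos δ + cos φ₁ sin δ cos θ = (0.676605)(0.999963) + (0.736346)(0.008617)(-0.980478) = 0.670358
φ₂ = asin(0.670358) = 0.734692 rad = 42.0947°.
For the longitude increment, Δλ = atan2( sin θ sin δ cos φ₁, cos δ − sin φ₁ sin φ₂ ) = atan2(-0.001248, 0.546395) = -0.1308°.
λ₂ = -28.1568° + -0.1308° = -28.2876°.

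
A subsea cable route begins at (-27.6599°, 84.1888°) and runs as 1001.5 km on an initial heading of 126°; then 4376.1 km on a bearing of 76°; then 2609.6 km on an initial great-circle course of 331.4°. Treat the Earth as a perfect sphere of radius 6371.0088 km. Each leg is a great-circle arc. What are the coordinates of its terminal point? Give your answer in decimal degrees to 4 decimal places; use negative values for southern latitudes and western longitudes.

latitude 4.0271°, longitude 121.8117°

Apply the spherical direct solution leg by leg, carrying full precision between legs.
Leg 1: from (-27.6599°, 84.1888°), δ = 1001.5/6371.0088 = 0.157196 rad, θ = 126° → φ = -32.6837°, λ = 92.8434°.
Leg 2: from (-32.6837°, 92.8434°), δ = 4376.1/6371.0088 = 0.686877 rad, θ = 76° → φ = -16.7637°, λ = 132.8292°.
Leg 3: from (-16.7637°, 132.8292°), δ = 2609.6/6371.0088 = 0.409605 rad, θ = 331.4° → φ = 4.0271°, λ = 121.8117°.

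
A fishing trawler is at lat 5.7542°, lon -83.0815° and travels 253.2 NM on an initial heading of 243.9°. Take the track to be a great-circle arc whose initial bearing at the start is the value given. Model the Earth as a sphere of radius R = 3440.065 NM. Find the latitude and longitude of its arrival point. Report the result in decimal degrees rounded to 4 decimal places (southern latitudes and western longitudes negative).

Angular distance δ = d/R = 253.2 / 3440.065 = 0.073603 rad.
Converting: φ₁ = 0.100430 rad, θ = 4.256858 rad.
Applying the spherical law of cosines for sides, sin φ₂ = sin φ₁ cos δ + cos φ₁ sin δ cos θ = 0.067801, so φ₂ = 3.8877°.
Then Δλ = atan2(-0.065705, 0.990495) = -0.066239 rad, from sin θ sin δ cos φ₁ over cos δ − sin φ₁ sin φ₂.
λ₂ = λ₁ + Δλ = -86.8767°.

latitude 3.8877°, longitude -86.8767°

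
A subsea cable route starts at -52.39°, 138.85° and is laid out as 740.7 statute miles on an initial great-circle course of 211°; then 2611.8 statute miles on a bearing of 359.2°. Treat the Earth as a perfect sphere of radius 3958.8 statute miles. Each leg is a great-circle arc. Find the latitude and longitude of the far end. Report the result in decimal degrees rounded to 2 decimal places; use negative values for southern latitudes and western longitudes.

Apply the spherical direct solution leg by leg, carrying full precision between legs.
Leg 1: from (-52.39°, 138.85°), δ = 740.7/3958.8 = 0.187102 rad, θ = 211° → φ = -61.12°, λ = 127.41°.
Leg 2: from (-61.12°, 127.41°), δ = 2611.8/3958.8 = 0.659745 rad, θ = 359.2° → φ = -23.32°, λ = 126.87°.

latitude -23.32°, longitude 126.87°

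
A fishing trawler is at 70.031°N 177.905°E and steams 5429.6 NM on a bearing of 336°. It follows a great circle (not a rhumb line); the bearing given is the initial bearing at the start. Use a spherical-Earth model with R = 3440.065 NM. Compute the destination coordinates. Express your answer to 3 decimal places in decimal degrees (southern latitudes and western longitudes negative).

δ = 5429.6/3440.065 = 1.578342 rad (90.4324°).
With φ₁ = 70.031° = 1.222272 rad and θ = 336° = 5.864306 rad:
sin φ₂ = sin φ₁ cos δ + cos φ₁ sin δ cos θ = (0.939878)(-0.007546) + (0.341512)(0.999972)(0.913545) = 0.304885
φ₂ = asin(0.304885) = 0.309818 rad = 17.751°.
Δλ = atan2( sin θ sin δ cos φ₁ , cos δ − sin φ₁ sin φ₂ ) = atan2(-0.138901, -0.294101) = -2.700356 rad = -154.719°.
λ₂ = 177.905° + -154.719° = 23.186°.

latitude 17.751°, longitude 23.186°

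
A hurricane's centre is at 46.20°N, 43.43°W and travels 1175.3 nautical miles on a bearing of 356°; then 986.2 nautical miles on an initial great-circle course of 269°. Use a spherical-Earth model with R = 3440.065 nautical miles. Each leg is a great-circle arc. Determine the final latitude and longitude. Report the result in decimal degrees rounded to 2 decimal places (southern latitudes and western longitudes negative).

Apply the spherical direct solution leg by leg, carrying full precision between legs.
Leg 1: from (46.20°, -43.43°), δ = 1175.3/3440.065 = 0.341651 rad, θ = 356° → φ = 65.70°, λ = -46.69°.
Leg 2: from (65.70°, -46.69°), δ = 986.2/3440.065 = 0.286681 rad, θ = 269° → φ = 60.71°, λ = -81.99°.

latitude 60.71°, longitude -81.99°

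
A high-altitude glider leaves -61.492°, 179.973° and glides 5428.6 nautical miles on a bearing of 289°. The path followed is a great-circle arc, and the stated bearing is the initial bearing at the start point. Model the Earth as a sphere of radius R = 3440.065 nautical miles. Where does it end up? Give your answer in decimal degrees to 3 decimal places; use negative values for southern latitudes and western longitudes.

The arc subtends δ = 5428.6/3440.065 = 1.578052 rad at the centre.
Start latitude φ₁ = -1.073238 rad; initial bearing θ = 5.044002 rad.
Destination latitude: φ₂ = arcsin( sin φ₁ cos δ + cos φ₁ sin δ cos θ ) = arcsin(0.161759) = 9.309°.
Then Δλ = atan2(-0.451267, 0.134891) = -1.280335 rad, from sin θ sin δ cos φ₁ over cos δ − sin φ₁ sin φ₂.
λ₂ = 179.973° + -73.358° = 106.615°.

latitude 9.309°, longitude 106.615°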